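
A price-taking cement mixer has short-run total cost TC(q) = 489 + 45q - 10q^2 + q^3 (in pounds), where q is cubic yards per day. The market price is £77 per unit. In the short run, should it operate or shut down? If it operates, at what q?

Produce at q = 8

Variable cost is VC = 45q - 10q^2 + q^3, so AVC = VC/q = 45 - 10q + q^2 and MC = dTC/dq = 45 - 20q + 3q^2.
AVC is minimized where dAVC/dq = -10 + 2q = 0, at q = 5; min AVC = 45 - 10·5 + 5^2 = £20.
Because £77 ≥ £20, revenue can cover variable cost; the firm operates.
Set P = MC: 77 = 45 - 20q + 3q^2 → -32 - 20q + 3q^2 = 0. The roots are q = -4/3 and q = 8; the profit-maximizing output is on the rising part of MC, so q* = 8.
Check: AVC at q = 8 is £29 ≤ P, so revenue covers variable cost.
Profit = P·q − TC = 77·8 − 721 = -£105, a loss, but smaller than the £489 fixed cost the firm would lose by shutting down.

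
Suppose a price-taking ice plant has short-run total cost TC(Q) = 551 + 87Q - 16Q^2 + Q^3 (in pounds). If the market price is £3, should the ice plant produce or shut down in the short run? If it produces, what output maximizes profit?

Strip out fixed cost: VC = 87Q - 16Q^2 + Q^3. Then AVC = 87 - 16Q + Q^2 and MC = 87 - 32Q + 3Q^2.
AVC hits its minimum where MC = AVC, at Q = 8, giving min AVC = 87 - 16·8 + 8^2 = £23.
With P < min AVC (£3 < £23), every unit sold adds to the loss.
Shutting down limits the loss to fixed cost, £551.

Shut down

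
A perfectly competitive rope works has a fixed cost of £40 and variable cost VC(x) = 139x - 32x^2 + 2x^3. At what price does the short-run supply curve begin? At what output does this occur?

Short-run supply begins at min AVC. From VC = 139x - 32x^2 + 2x^3, AVC = 139 - 32x + 2x^2.
dAVC/dx = -32 + 4x = 0 gives x = 8. min AVC = 139 - 32·8 + 2·8^2 = 11.
The firm shuts down for any P below £11.

£11 per unit, at x = 8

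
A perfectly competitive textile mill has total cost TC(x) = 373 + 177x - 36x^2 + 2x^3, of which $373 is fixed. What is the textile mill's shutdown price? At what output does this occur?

$15 per unit, at x = 9

The firm shuts down when price falls below the minimum of average variable cost. AVC = VC/x = 177 - 36x + 2x^2.
dAVC/dx = -36 + 4x = 0 gives x = 9. min AVC = 177 - 36·9 + 2·9^2 = 15.
The firm shuts down for any P below $15.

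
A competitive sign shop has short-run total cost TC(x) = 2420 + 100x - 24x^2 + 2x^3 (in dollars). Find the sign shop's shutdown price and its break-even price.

AVC = 100 - 24x + 2x^2; minimized at x = 6, giving min AVC = $28. That is the shutdown price.
ATC = 2420/x + 100 - 24x + 2x^2. Setting dATC/dx = −2420/x^2 − 24 + 4x = 0 gives x = 11 (since 4·11^3 − 24·11^2 = 2420).
min ATC = 2420/11 + 100 − 24·11 + 2·11^2 = $298. That is the break-even price.
For $28 ≤ P < $298 the firm produces at a loss; below $28 it shuts down.

Shutdown price = $28; break-even price = $298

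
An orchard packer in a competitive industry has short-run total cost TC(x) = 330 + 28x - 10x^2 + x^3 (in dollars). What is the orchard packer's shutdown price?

The firm shuts down when price falls below the minimum of average variable cost. AVC = VC/x = 28 - 10x + x^2.
At the minimum of AVC, MC = AVC. MC = 28 - 20x + 3x^2; setting MC = AVC gives 2x^2 - 10x = 0, so x = 5. min AVC = 3.
The firm shuts down for any P below $3.

$3 per unit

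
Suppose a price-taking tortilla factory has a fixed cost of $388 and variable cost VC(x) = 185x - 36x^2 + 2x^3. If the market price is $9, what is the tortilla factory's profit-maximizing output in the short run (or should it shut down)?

From TC, MC = TC'(x) = 185 - 72x + 6x^2 and AVC = VC/x = 185 - 36x + 2x^2.
AVC hits its minimum where MC = AVC, at x = 9, giving min AVC = 185 - 36·9 + 2·9^2 = $23.
With P < min AVC ($9 < $23), every unit sold adds to the loss.
The firm minimizes its loss by shutting down and losing only its fixed cost of $388.

Shut down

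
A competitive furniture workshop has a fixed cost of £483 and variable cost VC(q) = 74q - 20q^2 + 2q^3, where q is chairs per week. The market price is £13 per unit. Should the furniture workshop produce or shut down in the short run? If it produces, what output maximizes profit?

Variable cost is VC = 74q - 20q^2 + 2q^3, so AVC = VC/q = 74 - 20q + 2q^2 and MC = dTC/dq = 74 - 40q + 6q^2.
AVC hits its minimum where MC = AVC, at q = 5, giving min AVC = 74 - 20·5 + 2·5^2 = £24.
Since P = £13 < min AVC = £24, price fails to cover variable cost at any output.
Best response: produce nothing and absorb the £483 fixed cost.

Shut down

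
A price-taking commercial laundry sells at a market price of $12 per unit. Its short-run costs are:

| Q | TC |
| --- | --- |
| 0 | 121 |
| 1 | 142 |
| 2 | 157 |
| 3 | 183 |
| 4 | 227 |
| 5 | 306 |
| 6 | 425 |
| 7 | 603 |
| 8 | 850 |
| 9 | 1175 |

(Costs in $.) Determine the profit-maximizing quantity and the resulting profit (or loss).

Tabulate TR − TC: Q=0: -121; Q=1: -130; Q=2: -133; Q=3: -147; Q=4: -179; Q=5: -246; Q=6: -353; Q=7: -519; Q=8: -754; Q=9: -1067.
Profit is highest at Q = 0. Equivalently, the lowest AVC in the table is 36/2 ≈ $18 at Q = 2, and P = $12 falls below it — price never covers variable cost, so the firm shuts down and loses only its fixed cost.

Q = 0 (shut down); profit = -$121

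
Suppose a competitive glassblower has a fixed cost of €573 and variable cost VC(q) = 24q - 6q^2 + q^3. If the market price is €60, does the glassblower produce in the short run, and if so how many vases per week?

Strip out fixed cost: VC = 24q - 6q^2 + q^3. Then AVC = 24 - 6q + q^2 and MC = 24 - 12q + 3q^2.
AVC hits its minimum where MC = AVC, at q = 3, giving min AVC = 24 - 6·3 + 3^2 = €15.
Since P = €60 ≥ min AVC = €15, price covers variable cost and the firm should produce.
Set P = MC: 60 = 24 - 12q + 3q^2 → -36 - 12q + 3q^2 = 0. The roots are q = -2 and q = 6; the profit-maximizing output is on the rising part of MC, so q* = 6.
Check: AVC at q = 6 is €24 ≤ P, so revenue covers variable cost.
Profit = P·q − TC = 60·6 − 717 = -€357, a loss, but smaller than the €573 fixed cost the firm would lose by shutting down.

Produce at q = 6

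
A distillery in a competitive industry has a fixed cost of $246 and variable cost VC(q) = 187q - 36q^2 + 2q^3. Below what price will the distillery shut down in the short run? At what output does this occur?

The shutdown price is the minimum of AVC. VC = 187q - 36q^2 + 2q^3, so AVC = 187 - 36q + 2q^2.
At the minimum of AVC, MC = AVC. MC = 187 - 72q + 6q^2; setting MC = AVC gives 4q^2 - 36q = 0, so q = 9. min AVC = 25.
So the shutdown price is $25.

$25 per unit, at q = 9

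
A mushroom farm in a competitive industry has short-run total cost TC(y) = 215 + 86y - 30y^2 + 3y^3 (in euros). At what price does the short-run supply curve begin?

€11 per unit

The shutdown price is the minimum of AVC. VC = 86y - 30y^2 + 3y^3, so AVC = 86 - 30y + 3y^2.
At the minimum of AVC, MC = AVC. MC = 86 - 60y + 9y^2; setting MC = AVC gives 6y^2 - 30y = 0, so y = 5. min AVC = 11.
For P < €11 the firm produces nothing.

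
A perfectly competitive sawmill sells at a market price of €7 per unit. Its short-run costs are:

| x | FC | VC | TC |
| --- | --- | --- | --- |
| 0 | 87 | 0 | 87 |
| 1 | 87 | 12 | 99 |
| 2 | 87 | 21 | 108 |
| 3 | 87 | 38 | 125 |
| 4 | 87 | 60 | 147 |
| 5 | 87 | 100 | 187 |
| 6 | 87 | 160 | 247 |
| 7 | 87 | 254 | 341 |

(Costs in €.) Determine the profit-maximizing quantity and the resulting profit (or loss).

Profit at each row (π = 7x − TC): x=0: -87; x=1: -92; x=2: -94; x=3: -104; x=4: -119; x=5: -152; x=6: -205; x=7: -292.
Profit is highest at x = 0. Equivalently, the lowest AVC in the table is 21/2 ≈ €10.50 at x = 2, and P = €7 falls below it — price never covers variable cost, so the firm shuts down and loses only its fixed cost.

x = 0 (shut down); profit = -€87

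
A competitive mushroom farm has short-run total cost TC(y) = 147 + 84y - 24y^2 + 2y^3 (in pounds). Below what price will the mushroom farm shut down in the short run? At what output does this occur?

The firm shuts down when price falls below the minimum of average variable cost. AVC = VC/y = 84 - 24y + 2y^2.
dAVC/dy = -24 + 4y = 0 gives y = 6. min AVC = 84 - 24·6 + 2·6^2 = 12.
The firm shuts down for any P below £12.

£12 per unit, at y = 6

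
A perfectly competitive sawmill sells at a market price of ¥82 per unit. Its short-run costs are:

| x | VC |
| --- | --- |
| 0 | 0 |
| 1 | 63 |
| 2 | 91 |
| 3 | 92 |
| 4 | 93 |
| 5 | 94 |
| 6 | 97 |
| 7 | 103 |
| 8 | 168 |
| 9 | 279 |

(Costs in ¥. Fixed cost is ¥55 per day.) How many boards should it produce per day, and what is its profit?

x = 8; profit = ¥433

Profit at each row (π = 82x − TC): x=0: -55; x=1: -36; x=2: 18; x=3: 99; x=4: 180; x=5: 261; x=6: 340; x=7: 416; x=8: 433; x=9: 404.
Profit is maximized at x = 8. AVC there is 168/8 = ¥21 ≤ P, so producing beats shutting down (which would give -¥55).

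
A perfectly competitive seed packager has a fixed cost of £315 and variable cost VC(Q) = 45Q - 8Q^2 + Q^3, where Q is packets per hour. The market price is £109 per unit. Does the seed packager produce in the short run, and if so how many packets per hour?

Produce at Q = 8

Strip out fixed cost: VC = 45Q - 8Q^2 + Q^3. Then AVC = 45 - 8Q + Q^2 and MC = 45 - 16Q + 3Q^2.
AVC hits its minimum where MC = AVC, at Q = 4, giving min AVC = 45 - 8·4 + 4^2 = £29.
Since P = £109 ≥ min AVC = £29, price covers variable cost and the firm should produce.
Solving P = MC: -64 - 16Q + 3Q^2 = 0 ⇒ Q = -8/3 or 8. On the upward-sloping branch, Q* = 8.
Check: AVC at Q = 8 is £45 ≤ P, so revenue covers variable cost.
Profit = P·Q − TC = 109·8 − 675 = £197.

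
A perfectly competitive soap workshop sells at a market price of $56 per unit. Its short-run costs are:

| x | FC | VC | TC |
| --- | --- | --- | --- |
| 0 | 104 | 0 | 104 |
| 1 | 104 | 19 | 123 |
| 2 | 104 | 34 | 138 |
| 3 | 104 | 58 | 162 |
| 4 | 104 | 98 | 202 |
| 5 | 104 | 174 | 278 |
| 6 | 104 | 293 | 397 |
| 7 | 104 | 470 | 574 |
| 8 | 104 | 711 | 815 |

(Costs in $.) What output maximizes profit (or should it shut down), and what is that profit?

Tabulate TR − TC: x=0: -104; x=1: -67; x=2: -26; x=3: 6; x=4: 22; x=5: 2; x=6: -61; x=7: -182; x=8: -367.
Profit is maximized at x = 4. AVC there is 98/4 = $24.50 ≤ P, so producing beats shutting down (which would give -$104).

x = 4; profit = $22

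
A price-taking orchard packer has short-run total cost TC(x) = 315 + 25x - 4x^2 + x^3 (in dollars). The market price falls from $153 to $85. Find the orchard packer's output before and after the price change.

Output falls from 8 to 6

AVC = 25 - 4x + x^2, minimized at x = 2 where min AVC = $21. MC = 25 - 8x + 3x^2.
With P = $153 above the shutdown price, P = MC gives x = 8.
At P = $85 ≥ min AVC, set P = MC: x = 6. The firm stays open but cuts output.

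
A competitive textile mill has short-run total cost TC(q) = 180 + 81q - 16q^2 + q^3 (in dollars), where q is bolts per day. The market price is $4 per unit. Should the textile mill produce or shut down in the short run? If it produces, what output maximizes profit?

Variable cost is VC = 81q - 16q^2 + q^3, so AVC = VC/q = 81 - 16q + q^2 and MC = dTC/dq = 81 - 32q + 3q^2.
AVC hits its minimum where MC = AVC, at q = 8, giving min AVC = 81 - 16·8 + 8^2 = $17.
P = $4 lies below min AVC = $17; no output level covers variable cost.
The firm minimizes its loss by shutting down and losing only its fixed cost of $180.

Shut down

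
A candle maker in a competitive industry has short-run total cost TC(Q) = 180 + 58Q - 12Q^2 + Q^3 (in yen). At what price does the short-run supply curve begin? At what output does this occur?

The firm shuts down when price falls below the minimum of average variable cost. AVC = VC/Q = 58 - 12Q + Q^2.
At the minimum of AVC, MC = AVC. MC = 58 - 24Q + 3Q^2; setting MC = AVC gives 2Q^2 - 12Q = 0, so Q = 6. min AVC = 22.
So the shutdown price is ¥22.

¥22 per unit, at Q = 6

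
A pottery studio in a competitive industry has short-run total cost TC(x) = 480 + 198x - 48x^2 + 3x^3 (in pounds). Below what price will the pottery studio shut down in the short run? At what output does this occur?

The shutdown price is the minimum of AVC. VC = 198x - 48x^2 + 3x^3, so AVC = 198 - 48x + 3x^2.
dAVC/dx = -48 + 6x = 0 gives x = 8. min AVC = 198 - 48·8 + 3·8^2 = 6.
So the shutdown price is £6.

£6 per unit, at x = 8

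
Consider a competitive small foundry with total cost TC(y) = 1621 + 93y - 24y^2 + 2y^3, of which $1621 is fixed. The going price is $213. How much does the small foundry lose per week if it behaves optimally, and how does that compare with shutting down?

Profit = -$21 at y = 10

AVC = 93 - 24y + 2y^2 has its minimum $21 at y = 6; price $213 clears that bar, so the firm operates.
With MC = 93 - 48y + 6y^2, P = MC on the upward-sloping part at y* = 10.
TR = 213·10 = 2130. TC = 1621 + 530 = 2151. Profit = 2130 − 2151 = -$21.
That loss of $21 beats the $1621 the firm would lose by shutting down; producing recovers $1600 of fixed cost.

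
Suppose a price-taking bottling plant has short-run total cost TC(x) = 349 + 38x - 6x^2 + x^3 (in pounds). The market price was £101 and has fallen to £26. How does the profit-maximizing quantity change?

Output falls from 7 to 0 (the firm shuts down)

AVC = 38 - 6x + x^2, minimized at x = 3 where min AVC = £29. MC = 38 - 12x + 3x^2.
At P = £101 ≥ min AVC, set P = MC on the rising branch: x = 7.
At P = £26 < min AVC = £29, price no longer covers variable cost at any output, so the firm shuts down: x = 0.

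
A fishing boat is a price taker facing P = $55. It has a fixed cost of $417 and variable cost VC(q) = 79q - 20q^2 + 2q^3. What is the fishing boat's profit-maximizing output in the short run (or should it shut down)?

From TC, MC = TC'(q) = 79 - 40q + 6q^2 and AVC = VC/q = 79 - 20q + 2q^2.
AVC hits its minimum where MC = AVC, at q = 5, giving min AVC = 79 - 20·5 + 2·5^2 = $29.
P = $55 exceeds min AVC = $29, so the firm stays open.
Set P = MC: 55 = 79 - 40q + 6q^2 → 24 - 40q + 6q^2 = 0. The roots are q = 2/3 and q = 6; the profit-maximizing output is on the rising part of MC, so q* = 6.
Check: AVC at q = 6 is $31 ≤ P, so revenue covers variable cost.
Profit = P·q − TC = 55·6 − 603 = -$273, a loss, but smaller than the $417 fixed cost the firm would lose by shutting down.

Produce at q = 6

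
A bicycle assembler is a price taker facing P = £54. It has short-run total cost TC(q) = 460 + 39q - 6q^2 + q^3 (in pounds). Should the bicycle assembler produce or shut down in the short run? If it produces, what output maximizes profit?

Produce at q = 5

Variable cost is VC = 39q - 6q^2 + q^3, so AVC = VC/q = 39 - 6q + q^2 and MC = dTC/dq = 39 - 12q + 3q^2.
The AVC parabola has its vertex at q = 6/2 = 3, where AVC = 39 - 6·3 + 3^2 = £30.
P = £54 exceeds min AVC = £30, so the firm stays open.
P = MC gives -15 - 12q + 3q^2 = 0, with roots -1 and 5. Take the larger (rising MC): q* = 5.
Check: AVC at q = 5 is £34 ≤ P, so revenue covers variable cost.
Profit = P·q − TC = 54·5 − 630 = -£360, a loss, but smaller than the £460 fixed cost the firm would lose by shutting down.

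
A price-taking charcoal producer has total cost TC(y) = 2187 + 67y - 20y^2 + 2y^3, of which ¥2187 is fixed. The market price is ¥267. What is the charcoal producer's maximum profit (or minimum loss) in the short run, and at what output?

AVC = 67 - 20y + 2y^2; min AVC = ¥17 at y = 5. Since P = ¥267 ≥ min AVC, the firm produces.
With MC = 67 - 40y + 6y^2, P = MC on the upward-sloping part at y* = 10.
TR = 267·10 = 2670. TC = 2187 + 670 = 2857. Profit = 2670 − 2857 = -¥187.
Shutting down would mean losing the fixed cost of ¥2187, so operating at a loss of ¥187 is better by ¥2000.

Profit = -¥187 at y = 10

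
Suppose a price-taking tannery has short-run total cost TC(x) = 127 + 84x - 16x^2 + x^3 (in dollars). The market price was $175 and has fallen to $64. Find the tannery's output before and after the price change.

MC = 84 - 32x + 3x^2; the shutdown threshold is min AVC = $20 (at x = 8).
With P = $175 above the shutdown price, P = MC gives x = 13.
At P = $64 ≥ min AVC, set P = MC: x = 10. The firm stays open but cuts output.

Output falls from 13 to 10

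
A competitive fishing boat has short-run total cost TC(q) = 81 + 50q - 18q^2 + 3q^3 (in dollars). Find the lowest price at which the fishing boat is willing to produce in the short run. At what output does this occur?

Short-run supply begins at min AVC. From VC = 50q - 18q^2 + 3q^3, AVC = 50 - 18q + 3q^2.
At the minimum of AVC, MC = AVC. MC = 50 - 36q + 9q^2; setting MC = AVC gives 6q^2 - 18q = 0, so q = 3. min AVC = 23.
So the shutdown price is $23.

$23 per unit, at q = 3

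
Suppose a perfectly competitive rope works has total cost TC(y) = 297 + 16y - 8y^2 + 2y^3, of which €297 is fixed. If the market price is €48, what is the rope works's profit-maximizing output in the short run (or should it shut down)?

Produce at y = 4

From TC, MC = TC'(y) = 16 - 16y + 6y^2 and AVC = VC/y = 16 - 8y + 2y^2.
AVC hits its minimum where MC = AVC, at y = 2, giving min AVC = 16 - 8·2 + 2·2^2 = €8.
P = €48 exceeds min AVC = €8, so the firm stays open.
Set P = MC: 48 = 16 - 16y + 6y^2 → -32 - 16y + 6y^2 = 0. The roots are y = -4/3 and y = 4; the profit-maximizing output is on the rising part of MC, so y* = 4.
Check: AVC at y = 4 is €16 ≤ P, so revenue covers variable cost.
Profit = P·y − TC = 48·4 − 361 = -€169, a loss, but smaller than the €297 fixed cost the firm would lose by shutting down.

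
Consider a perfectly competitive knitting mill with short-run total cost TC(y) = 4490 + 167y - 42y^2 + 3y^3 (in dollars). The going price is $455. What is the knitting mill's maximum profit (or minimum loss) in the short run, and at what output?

Profit = -$170 at y = 12

AVC = 167 - 42y + 3y^2 has its minimum $20 at y = 7; price $455 clears that bar, so the firm operates.
MC = 167 - 84y + 9y^2. Setting P = MC and taking the root on the rising branch gives y* = 12.
TR = 455·12 = 5460. TC = 4490 + 1140 = 5630. Profit = 5460 − 5630 = -$170.
Shutting down would mean losing the fixed cost of $4490, so operating at a loss of $170 is better by $4320.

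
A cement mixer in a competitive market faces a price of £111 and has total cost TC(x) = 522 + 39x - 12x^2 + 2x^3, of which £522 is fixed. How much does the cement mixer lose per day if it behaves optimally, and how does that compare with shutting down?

AVC = 39 - 12x + 2x^2; min AVC = £21 at x = 3. Since P = £111 ≥ min AVC, the firm produces.
With MC = 39 - 24x + 6x^2, P = MC on the upward-sloping part at x* = 6.
TR = 111·6 = 666. TC = 522 + 234 = 756. Profit = 666 − 756 = -£90.
That loss of £90 beats the £522 the firm would lose by shutting down; producing recovers £432 of fixed cost.

Profit = -£90 at x = 6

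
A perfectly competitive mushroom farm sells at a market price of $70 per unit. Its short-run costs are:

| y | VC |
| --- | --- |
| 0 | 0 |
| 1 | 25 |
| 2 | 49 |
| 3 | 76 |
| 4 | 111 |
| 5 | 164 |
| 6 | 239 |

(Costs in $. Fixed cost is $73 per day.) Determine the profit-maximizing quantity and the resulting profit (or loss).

Tabulate TR − TC: y=0: -73; y=1: -28; y=2: 18; y=3: 61; y=4: 96; y=5: 113; y=6: 108.
Profit is maximized at y = 5. AVC there is 164/5 = $32.80 ≤ P, so producing beats shutting down (which would give -$73).

y = 5; profit = $113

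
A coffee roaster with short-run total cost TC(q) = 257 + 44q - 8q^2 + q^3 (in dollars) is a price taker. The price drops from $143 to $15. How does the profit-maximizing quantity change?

MC = 44 - 16q + 3q^2; the shutdown threshold is min AVC = $28 (at q = 4).
With P = $143 above the shutdown price, P = MC gives q = 9.
At P = $15 < min AVC = $28, price no longer covers variable cost at any output, so the firm shuts down: q = 0.

Output falls from 9 to 0 (the firm shuts down)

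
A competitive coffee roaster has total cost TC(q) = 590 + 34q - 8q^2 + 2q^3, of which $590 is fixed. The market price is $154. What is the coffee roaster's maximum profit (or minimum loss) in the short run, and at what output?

Profit = -$14 at q = 6

AVC = 34 - 8q + 2q^2; min AVC = $26 at q = 2. Since P = $154 ≥ min AVC, the firm produces.
MC = 34 - 16q + 6q^2. Setting P = MC and taking the root on the rising branch gives q* = 6.
TR = 154·6 = 924. TC = 590 + 348 = 938. Profit = 924 − 938 = -$14.
By producing, the firm covers all variable cost plus $576 of fixed cost; shutting down would lose the full $590.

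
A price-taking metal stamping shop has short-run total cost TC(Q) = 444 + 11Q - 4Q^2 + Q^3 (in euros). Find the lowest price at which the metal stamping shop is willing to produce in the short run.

€7 per unit

The shutdown price is the minimum of AVC. VC = 11Q - 4Q^2 + Q^3, so AVC = 11 - 4Q + Q^2.
dAVC/dQ = -4 + 2Q = 0 gives Q = 2. min AVC = 11 - 4·2 + 2^2 = 7.
So the shutdown price is €7.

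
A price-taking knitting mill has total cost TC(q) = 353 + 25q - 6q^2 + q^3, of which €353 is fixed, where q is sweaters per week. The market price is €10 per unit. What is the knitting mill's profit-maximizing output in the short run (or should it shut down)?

Variable cost is VC = 25q - 6q^2 + q^3, so AVC = VC/q = 25 - 6q + q^2 and MC = dTC/dq = 25 - 12q + 3q^2.
AVC is minimized where dAVC/dq = -6 + 2q = 0, at q = 3; min AVC = 25 - 6·3 + 3^2 = €16.
P = €10 lies below min AVC = €16; no output level covers variable cost.
Shutting down limits the loss to fixed cost, €353.

Shut down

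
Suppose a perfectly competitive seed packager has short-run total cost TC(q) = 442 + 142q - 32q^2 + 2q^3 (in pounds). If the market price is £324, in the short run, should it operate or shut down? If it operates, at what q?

Variable cost is VC = 142q - 32q^2 + 2q^3, so AVC = VC/q = 142 - 32q + 2q^2 and MC = dTC/dq = 142 - 64q + 6q^2.
AVC hits its minimum where MC = AVC, at q = 8, giving min AVC = 142 - 32·8 + 2·8^2 = £14.
Since P = £324 ≥ min AVC = £14, price covers variable cost and the firm should produce.
Set P = MC: 324 = 142 - 64q + 6q^2 → -182 - 64q + 6q^2 = 0. The roots are q = -7/3 and q = 13; the profit-maximizing output is on the rising part of MC, so q* = 13.
Check: AVC at q = 13 is £64 ≤ P, so revenue covers variable cost.
Profit = P·q − TC = 324·13 − 1274 = £2938.

Produce at q = 13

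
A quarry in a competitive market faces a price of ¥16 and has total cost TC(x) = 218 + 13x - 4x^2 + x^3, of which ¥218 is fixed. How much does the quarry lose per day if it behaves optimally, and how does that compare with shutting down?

Profit = -¥200 at x = 3

AVC = 13 - 4x + x^2 has its minimum ¥9 at x = 2; price ¥16 clears that bar, so the firm operates.
With MC = 13 - 8x + 3x^2, P = MC on the upward-sloping part at x* = 3.
TR = 16·3 = 48. TC = 218 + 30 = 248. Profit = 48 − 248 = -¥200.
By producing, the firm covers all variable cost plus ¥18 of fixed cost; shutting down would lose the full ¥218.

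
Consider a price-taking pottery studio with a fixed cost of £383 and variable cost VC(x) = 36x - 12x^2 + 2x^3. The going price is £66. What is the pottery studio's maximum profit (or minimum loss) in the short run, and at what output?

Profit = -£183 at x = 5

AVC = 36 - 12x + 2x^2 has its minimum £18 at x = 3; price £66 clears that bar, so the firm operates.
With MC = 36 - 24x + 6x^2, P = MC on the upward-sloping part at x* = 5.
TR = 66·5 = 330. TC = 383 + 130 = 513. Profit = 330 − 513 = -£183.
Shutting down would mean losing the fixed cost of £383, so operating at a loss of £183 is better by £200.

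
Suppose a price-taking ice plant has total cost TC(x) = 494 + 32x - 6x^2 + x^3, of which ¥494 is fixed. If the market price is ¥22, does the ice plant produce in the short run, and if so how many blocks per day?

Shut down

Strip out fixed cost: VC = 32x - 6x^2 + x^3. Then AVC = 32 - 6x + x^2 and MC = 32 - 12x + 3x^2.
The AVC parabola has its vertex at x = 6/2 = 3, where AVC = 32 - 6·3 + 3^2 = ¥23.
P = ¥22 lies below min AVC = ¥23; no output level covers variable cost.
The firm minimizes its loss by shutting down and losing only its fixed cost of ¥494.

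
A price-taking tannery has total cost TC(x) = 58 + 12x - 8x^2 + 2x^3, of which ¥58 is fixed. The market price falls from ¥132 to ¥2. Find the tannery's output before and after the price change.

MC = 12 - 16x + 6x^2; the shutdown threshold is min AVC = ¥4 (at x = 2).
At P = ¥132 ≥ min AVC, set P = MC on the rising branch: x = 6.
At P = ¥2 < min AVC = ¥4, price no longer covers variable cost at any output, so the firm shuts down: x = 0.

Output falls from 6 to 0 (the firm shuts down)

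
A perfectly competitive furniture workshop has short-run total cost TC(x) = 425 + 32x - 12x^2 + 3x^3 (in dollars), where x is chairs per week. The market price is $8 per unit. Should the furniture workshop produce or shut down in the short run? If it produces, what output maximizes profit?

From TC, MC = TC'(x) = 32 - 24x + 9x^2 and AVC = VC/x = 32 - 12x + 3x^2.
AVC is minimized where dAVC/dx = -12 + 6x = 0, at x = 2; min AVC = 32 - 12·2 + 3·2^2 = $20.
Since P = $8 < min AVC = $20, price fails to cover variable cost at any output.
The firm minimizes its loss by shutting down and losing only its fixed cost of $425.

Shut down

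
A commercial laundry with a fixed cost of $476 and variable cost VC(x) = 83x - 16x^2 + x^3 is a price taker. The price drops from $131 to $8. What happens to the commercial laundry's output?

Output falls from 12 to 0 (the firm shuts down)

AVC = 83 - 16x + x^2, minimized at x = 8 where min AVC = $19. MC = 83 - 32x + 3x^2.
At P = $131 ≥ min AVC, set P = MC on the rising branch: x = 12.
At P = $8 < min AVC = $19, price no longer covers variable cost at any output, so the firm shuts down: x = 0.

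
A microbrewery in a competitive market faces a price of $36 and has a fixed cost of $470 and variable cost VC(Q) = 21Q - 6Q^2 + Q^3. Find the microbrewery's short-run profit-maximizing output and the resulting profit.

Profit = -$370 at Q = 5

AVC = 21 - 6Q + Q^2; min AVC = $12 at Q = 3. Since P = $36 ≥ min AVC, the firm produces.
MC = 21 - 12Q + 3Q^2. Setting P = MC and taking the root on the rising branch gives Q* = 5.
TR = 36·5 = 180. TC = 470 + 80 = 550. Profit = 180 − 550 = -$370.
By producing, the firm covers all variable cost plus $100 of fixed cost; shutting down would lose the full $470.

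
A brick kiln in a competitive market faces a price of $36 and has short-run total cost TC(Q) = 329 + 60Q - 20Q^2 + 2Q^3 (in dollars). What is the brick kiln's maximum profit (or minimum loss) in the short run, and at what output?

Profit = -$185 at Q = 6

AVC = 60 - 20Q + 2Q^2 has its minimum $10 at Q = 5; price $36 clears that bar, so the firm operates.
MC = 60 - 40Q + 6Q^2. Setting P = MC and taking the root on the rising branch gives Q* = 6.
TR = 36·6 = 216. TC = 329 + 72 = 401. Profit = 216 − 401 = -$185.
Shutting down would mean losing the fixed cost of $329, so operating at a loss of $185 is better by $144.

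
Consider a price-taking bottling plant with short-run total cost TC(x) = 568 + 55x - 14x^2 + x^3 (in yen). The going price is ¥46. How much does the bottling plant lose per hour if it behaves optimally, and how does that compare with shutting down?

Profit = -¥244 at x = 9

AVC = 55 - 14x + x^2; min AVC = ¥6 at x = 7. Since P = ¥46 ≥ min AVC, the firm produces.
MC = 55 - 28x + 3x^2. Setting P = MC and taking the root on the rising branch gives x* = 9.
TR = 46·9 = 414. TC = 568 + 90 = 658. Profit = 414 − 658 = -¥244.
By producing, the firm covers all variable cost plus ¥324 of fixed cost; shutting down would lose the full ¥568.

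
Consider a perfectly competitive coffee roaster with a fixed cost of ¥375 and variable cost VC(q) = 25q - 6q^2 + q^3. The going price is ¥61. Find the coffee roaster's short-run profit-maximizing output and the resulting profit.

AVC = 25 - 6q + q^2; min AVC = ¥16 at q = 3. Since P = ¥61 ≥ min AVC, the firm produces.
MC = 25 - 12q + 3q^2. Setting P = MC and taking the root on the rising branch gives q* = 6.
TR = 61·6 = 366. TC = 375 + 150 = 525. Profit = 366 − 525 = -¥159.
That loss of ¥159 beats the ¥375 the firm would lose by shutting down; producing recovers ¥216 of fixed cost.

Profit = -¥159 at q = 6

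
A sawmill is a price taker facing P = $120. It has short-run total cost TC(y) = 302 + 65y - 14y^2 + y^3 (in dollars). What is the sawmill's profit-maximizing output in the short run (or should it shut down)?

Strip out fixed cost: VC = 65y - 14y^2 + y^3. Then AVC = 65 - 14y + y^2 and MC = 65 - 28y + 3y^2.
The AVC parabola has its vertex at y = 14/2 = 7, where AVC = 65 - 14·7 + 7^2 = $16.
Since P = $120 ≥ min AVC = $16, price covers variable cost and the firm should produce.
P = MC gives -55 - 28y + 3y^2 = 0, with roots -5/3 and 11. Take the larger (rising MC): y* = 11.
Check: AVC at y = 11 is $32 ≤ P, so revenue covers variable cost.
Profit = P·y − TC = 120·11 − 654 = $666.

Produce at y = 11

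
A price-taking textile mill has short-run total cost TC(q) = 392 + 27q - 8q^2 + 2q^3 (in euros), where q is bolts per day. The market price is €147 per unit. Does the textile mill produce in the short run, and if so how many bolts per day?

Produce at q = 6

Variable cost is VC = 27q - 8q^2 + 2q^3, so AVC = VC/q = 27 - 8q + 2q^2 and MC = dTC/dq = 27 - 16q + 6q^2.
AVC is minimized where dAVC/dq = -8 + 4q = 0, at q = 2; min AVC = 27 - 8·2 + 2·2^2 = €19.
Since P = €147 ≥ min AVC = €19, price covers variable cost and the firm should produce.
Solving P = MC: -120 - 16q + 6q^2 = 0 ⇒ q = -10/3 or 6. On the upward-sloping branch, q* = 6.
Check: AVC at q = 6 is €51 ≤ P, so revenue covers variable cost.
Profit = P·q − TC = 147·6 − 698 = €184.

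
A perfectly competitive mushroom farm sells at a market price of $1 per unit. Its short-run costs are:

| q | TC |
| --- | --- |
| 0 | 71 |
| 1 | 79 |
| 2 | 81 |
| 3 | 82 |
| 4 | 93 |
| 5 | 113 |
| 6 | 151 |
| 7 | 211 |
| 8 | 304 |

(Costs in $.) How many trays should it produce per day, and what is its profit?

Profit at each row (π = 1q − TC): q=0: -71; q=1: -78; q=2: -79; q=3: -79; q=4: -89; q=5: -108; q=6: -145; q=7: -204; q=8: -296.
Profit is highest at q = 0. Equivalently, the lowest AVC in the table is 11/3 ≈ $3.67 at q = 3, and P = $1 falls below it — price never covers variable cost, so the firm shuts down and loses only its fixed cost.

q = 0 (shut down); profit = -$71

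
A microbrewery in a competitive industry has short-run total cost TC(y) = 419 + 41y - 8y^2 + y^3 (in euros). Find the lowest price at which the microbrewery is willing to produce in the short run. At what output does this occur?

€25 per unit, at y = 4

Short-run supply begins at min AVC. From VC = 41y - 8y^2 + y^3, AVC = 41 - 8y + y^2.
At the minimum of AVC, MC = AVC. MC = 41 - 16y + 3y^2; setting MC = AVC gives 2y^2 - 8y = 0, so y = 4. min AVC = 25.
So the shutdown price is €25.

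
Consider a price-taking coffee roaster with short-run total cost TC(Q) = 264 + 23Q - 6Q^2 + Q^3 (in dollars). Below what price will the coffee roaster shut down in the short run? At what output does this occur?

Short-run supply begins at min AVC. From VC = 23Q - 6Q^2 + Q^3, AVC = 23 - 6Q + Q^2.
dAVC/dQ = -6 + 2Q = 0 gives Q = 3. min AVC = 23 - 6·3 + 3^2 = 14.
For P < $14 the firm produces nothing.

$14 per unit, at Q = 3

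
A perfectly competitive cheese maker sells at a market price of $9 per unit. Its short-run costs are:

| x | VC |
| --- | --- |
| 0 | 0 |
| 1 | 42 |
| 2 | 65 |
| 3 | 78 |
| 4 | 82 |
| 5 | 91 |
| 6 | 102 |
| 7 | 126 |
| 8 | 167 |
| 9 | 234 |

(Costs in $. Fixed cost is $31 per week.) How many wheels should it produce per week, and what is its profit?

x = 0 (shut down); profit = -$31

Profit at each row (π = 9x − TC): x=0: -31; x=1: -64; x=2: -78; x=3: -82; x=4: -77; x=5: -77; x=6: -79; x=7: -94; x=8: -126; x=9: -184.
Profit is highest at x = 0. Equivalently, the lowest AVC in the table is 102/6 ≈ $17 at x = 6, and P = $9 falls below it — price never covers variable cost, so the firm shuts down and loses only its fixed cost.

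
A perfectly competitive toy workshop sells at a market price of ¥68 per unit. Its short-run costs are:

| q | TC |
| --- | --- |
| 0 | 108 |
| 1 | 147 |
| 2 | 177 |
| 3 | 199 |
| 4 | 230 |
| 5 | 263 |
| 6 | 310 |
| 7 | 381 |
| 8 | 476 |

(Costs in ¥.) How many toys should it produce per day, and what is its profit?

q = 6; profit = ¥98

Tabulate TR − TC: q=0: -108; q=1: -79; q=2: -41; q=3: 5; q=4: 42; q=5: 77; q=6: 98; q=7: 95; q=8: 68.
Profit is maximized at q = 6. AVC there is 202/6 = ¥33.67 ≤ P, so producing beats shutting down (which would give -¥108).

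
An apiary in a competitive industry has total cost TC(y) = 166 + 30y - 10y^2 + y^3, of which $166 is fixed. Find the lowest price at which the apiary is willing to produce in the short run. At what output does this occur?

$5 per unit, at y = 5

Short-run supply begins at min AVC. From VC = 30y - 10y^2 + y^3, AVC = 30 - 10y + y^2.
At the minimum of AVC, MC = AVC. MC = 30 - 20y + 3y^2; setting MC = AVC gives 2y^2 - 10y = 0, so y = 5. min AVC = 5.
For P < $5 the firm produces nothing.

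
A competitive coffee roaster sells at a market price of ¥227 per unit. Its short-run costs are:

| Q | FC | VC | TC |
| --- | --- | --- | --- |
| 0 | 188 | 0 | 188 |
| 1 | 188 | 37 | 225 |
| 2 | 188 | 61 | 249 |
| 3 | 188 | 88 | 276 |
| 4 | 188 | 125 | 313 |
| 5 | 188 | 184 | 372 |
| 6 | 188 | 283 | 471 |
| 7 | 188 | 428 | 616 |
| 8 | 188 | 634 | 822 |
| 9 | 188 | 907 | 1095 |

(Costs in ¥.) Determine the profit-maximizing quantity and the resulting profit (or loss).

Profit at each row (π = 227Q − TC): Q=0: -188; Q=1: 2; Q=2: 205; Q=3: 405; Q=4: 595; Q=5: 763; Q=6: 891; Q=7: 973; Q=8: 994; Q=9: 948.
Profit is maximized at Q = 8. AVC there is 634/8 = ¥79.25 ≤ P, so producing beats shutting down (which would give -¥188).

Q = 8; profit = ¥994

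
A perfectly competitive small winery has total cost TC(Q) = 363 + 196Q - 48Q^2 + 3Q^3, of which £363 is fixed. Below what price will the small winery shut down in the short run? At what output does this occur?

£4 per unit, at Q = 8

The shutdown price is the minimum of AVC. VC = 196Q - 48Q^2 + 3Q^3, so AVC = 196 - 48Q + 3Q^2.
dAVC/dQ = -48 + 6Q = 0 gives Q = 8. min AVC = 196 - 48·8 + 3·8^2 = 4.
The firm shuts down for any P below £4.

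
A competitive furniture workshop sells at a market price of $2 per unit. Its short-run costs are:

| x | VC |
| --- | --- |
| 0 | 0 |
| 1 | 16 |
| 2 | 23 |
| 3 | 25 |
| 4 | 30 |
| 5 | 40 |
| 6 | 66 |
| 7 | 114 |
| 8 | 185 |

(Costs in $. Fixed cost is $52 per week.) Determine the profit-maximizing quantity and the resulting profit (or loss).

x = 0 (shut down); profit = -$52

Profit at each row (π = 2x − TC): x=0: -52; x=1: -66; x=2: -71; x=3: -71; x=4: -74; x=5: -82; x=6: -106; x=7: -152; x=8: -221.
Profit is highest at x = 0. Equivalently, the lowest AVC in the table is 30/4 ≈ $7.50 at x = 4, and P = $2 falls below it — price never covers variable cost, so the firm shuts down and loses only its fixed cost.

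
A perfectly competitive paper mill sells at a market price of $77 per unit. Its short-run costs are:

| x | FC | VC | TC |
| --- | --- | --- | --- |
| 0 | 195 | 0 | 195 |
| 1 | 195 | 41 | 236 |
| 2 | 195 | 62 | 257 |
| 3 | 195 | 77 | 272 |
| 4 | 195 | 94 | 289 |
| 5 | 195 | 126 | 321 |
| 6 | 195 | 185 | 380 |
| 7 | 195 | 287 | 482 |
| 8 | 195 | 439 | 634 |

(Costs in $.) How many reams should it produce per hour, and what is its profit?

Profit at each row (π = 77x − TC): x=0: -195; x=1: -159; x=2: -103; x=3: -41; x=4: 19; x=5: 64; x=6: 82; x=7: 57; x=8: -18.
Profit is maximized at x = 6. AVC there is 185/6 = $30.83 ≤ P, so producing beats shutting down (which would give -$195).

x = 6; profit = $82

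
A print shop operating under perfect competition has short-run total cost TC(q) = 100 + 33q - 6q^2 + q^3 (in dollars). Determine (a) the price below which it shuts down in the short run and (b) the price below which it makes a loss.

Shutdown price = $24; break-even price = $48

AVC = 33 - 6q + q^2; minimized at q = 3, giving min AVC = $24. That is the shutdown price.
ATC = 100/q + 33 - 6q + q^2. Setting dATC/dq = −100/q^2 − 6 + 2q = 0 gives q = 5 (since 2·5^3 − 6·5^2 = 100).
min ATC = 100/5 + 33 − 6·5 + 5^2 = $48. That is the break-even price.
Between these two prices the firm operates at a loss; above $48 it earns a profit.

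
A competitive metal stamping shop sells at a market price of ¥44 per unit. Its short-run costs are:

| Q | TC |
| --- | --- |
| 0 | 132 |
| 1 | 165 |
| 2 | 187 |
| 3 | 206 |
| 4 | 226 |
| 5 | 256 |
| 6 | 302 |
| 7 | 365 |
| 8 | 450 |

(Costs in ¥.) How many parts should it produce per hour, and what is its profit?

Q = 5; profit = -¥36

Tabulate TR − TC: Q=0: -132; Q=1: -121; Q=2: -99; Q=3: -74; Q=4: -50; Q=5: -36; Q=6: -38; Q=7: -57; Q=8: -98.
Profit is maximized at Q = 5. AVC there is 124/5 = ¥24.80 ≤ P, so producing beats shutting down (which would give -¥132).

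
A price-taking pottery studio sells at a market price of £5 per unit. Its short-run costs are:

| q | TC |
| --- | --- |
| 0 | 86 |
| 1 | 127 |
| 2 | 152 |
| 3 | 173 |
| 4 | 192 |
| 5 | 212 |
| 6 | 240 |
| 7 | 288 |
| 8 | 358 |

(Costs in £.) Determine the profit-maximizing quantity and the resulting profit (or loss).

q = 0 (shut down); profit = -£86

Profit at each row (π = 5q − TC): q=0: -86; q=1: -122; q=2: -142; q=3: -158; q=4: -172; q=5: -187; q=6: -210; q=7: -253; q=8: -318.
Profit is highest at q = 0. Equivalently, the lowest AVC in the table is 126/5 ≈ £25.20 at q = 5, and P = £5 falls below it — price never covers variable cost, so the firm shuts down and loses only its fixed cost.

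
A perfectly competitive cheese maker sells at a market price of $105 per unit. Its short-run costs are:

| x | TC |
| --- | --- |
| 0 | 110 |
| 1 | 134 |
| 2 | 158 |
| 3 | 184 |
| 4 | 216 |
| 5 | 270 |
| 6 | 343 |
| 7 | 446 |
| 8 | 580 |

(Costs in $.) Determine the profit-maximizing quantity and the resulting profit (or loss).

Tabulate TR − TC: x=0: -110; x=1: -29; x=2: 52; x=3: 131; x=4: 204; x=5: 255; x=6: 287; x=7: 289; x=8: 260.
Profit is maximized at x = 7. AVC there is 336/7 = $48 ≤ P, so producing beats shutting down (which would give -$110).

x = 7; profit = $289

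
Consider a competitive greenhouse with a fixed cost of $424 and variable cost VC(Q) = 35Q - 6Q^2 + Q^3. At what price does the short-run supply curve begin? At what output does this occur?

$26 per unit, at Q = 3

The shutdown price is the minimum of AVC. VC = 35Q - 6Q^2 + Q^3, so AVC = 35 - 6Q + Q^2.
At the minimum of AVC, MC = AVC. MC = 35 - 12Q + 3Q^2; setting MC = AVC gives 2Q^2 - 6Q = 0, so Q = 3. min AVC = 26.
So the shutdown price is $26.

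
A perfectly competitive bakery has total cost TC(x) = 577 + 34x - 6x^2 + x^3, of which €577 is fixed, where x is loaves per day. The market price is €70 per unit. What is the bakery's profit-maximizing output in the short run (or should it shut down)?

Strip out fixed cost: VC = 34x - 6x^2 + x^3. Then AVC = 34 - 6x + x^2 and MC = 34 - 12x + 3x^2.
AVC is minimized where dAVC/dx = -6 + 2x = 0, at x = 3; min AVC = 34 - 6·3 + 3^2 = €25.
P = €70 exceeds min AVC = €25, so the firm stays open.
P = MC gives -36 - 12x + 3x^2 = 0, with roots -2 and 6. Take the larger (rising MC): x* = 6.
Check: AVC at x = 6 is €34 ≤ P, so revenue covers variable cost.
Profit = P·x − TC = 70·6 − 781 = -€361, a loss, but smaller than the €577 fixed cost the firm would lose by shutting down.

Produce at x = 6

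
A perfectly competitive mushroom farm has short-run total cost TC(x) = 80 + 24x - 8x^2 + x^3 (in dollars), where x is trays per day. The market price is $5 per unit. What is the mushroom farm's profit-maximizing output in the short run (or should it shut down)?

Shut down

From TC, MC = TC'(x) = 24 - 16x + 3x^2 and AVC = VC/x = 24 - 8x + x^2.
AVC hits its minimum where MC = AVC, at x = 4, giving min AVC = 24 - 8·4 + 4^2 = $8.
P = $5 lies below min AVC = $8; no output level covers variable cost.
Best response: produce nothing and absorb the $80 fixed cost.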